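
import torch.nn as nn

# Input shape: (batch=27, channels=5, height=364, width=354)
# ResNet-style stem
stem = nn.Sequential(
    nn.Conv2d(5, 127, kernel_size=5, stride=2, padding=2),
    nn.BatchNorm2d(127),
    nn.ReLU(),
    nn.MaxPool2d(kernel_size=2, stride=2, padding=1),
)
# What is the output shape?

Input shape: (27, 5, 364, 354)
  -> after Conv2d 5x5 stride=2: (27, 127, 182, 177)
Output shape: (27, 127, 92, 89)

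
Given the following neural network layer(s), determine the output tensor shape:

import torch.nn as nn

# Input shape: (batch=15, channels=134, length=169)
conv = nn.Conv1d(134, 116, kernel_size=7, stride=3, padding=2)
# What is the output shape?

Input shape: (15, 134, 169)
Output shape: (15, 116, 56)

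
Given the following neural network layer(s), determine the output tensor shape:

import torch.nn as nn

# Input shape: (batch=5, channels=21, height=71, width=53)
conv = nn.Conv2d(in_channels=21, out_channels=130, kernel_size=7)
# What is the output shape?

Input shape: (5, 21, 71, 53)
Output shape: (5, 130, 65, 47)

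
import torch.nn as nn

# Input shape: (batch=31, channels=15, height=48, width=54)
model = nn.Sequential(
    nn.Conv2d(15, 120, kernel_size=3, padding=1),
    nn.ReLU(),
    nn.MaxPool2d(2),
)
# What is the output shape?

Input shape: (31, 15, 48, 54)
  -> after Conv2d: (31, 120, 48, 54)
  -> after ReLU: (31, 120, 48, 54)
Output shape: (31, 120, 24, 27)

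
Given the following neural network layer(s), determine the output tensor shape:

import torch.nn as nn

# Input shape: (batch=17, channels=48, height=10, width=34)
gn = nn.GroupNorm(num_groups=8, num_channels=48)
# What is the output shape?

Input shape: (17, 48, 10, 34)
Output shape: (17, 48, 10, 34)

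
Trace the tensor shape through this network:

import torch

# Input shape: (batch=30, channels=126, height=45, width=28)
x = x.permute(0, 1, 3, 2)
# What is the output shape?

Input shape: (30, 126, 45, 28)
Output shape: (30, 126, 28, 45)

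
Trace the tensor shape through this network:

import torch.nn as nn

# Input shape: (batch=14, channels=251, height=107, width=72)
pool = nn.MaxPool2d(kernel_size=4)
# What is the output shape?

Input shape: (14, 251, 107, 72)
Output shape: (14, 251, 26, 18)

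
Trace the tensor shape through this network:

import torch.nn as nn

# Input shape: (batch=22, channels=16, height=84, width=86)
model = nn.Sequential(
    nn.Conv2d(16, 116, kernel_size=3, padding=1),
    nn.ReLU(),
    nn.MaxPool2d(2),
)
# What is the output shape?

Input shape: (22, 16, 84, 86)
  -> after Conv2d: (22, 116, 84, 86)
  -> after ReLU: (22, 116, 84, 86)
Output shape: (22, 116, 42, 43)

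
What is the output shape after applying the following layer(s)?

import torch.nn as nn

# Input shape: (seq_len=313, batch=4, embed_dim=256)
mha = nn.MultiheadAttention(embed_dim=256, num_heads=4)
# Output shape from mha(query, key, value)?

Input shape: (313, 4, 256)
Output shape: (313, 4, 256)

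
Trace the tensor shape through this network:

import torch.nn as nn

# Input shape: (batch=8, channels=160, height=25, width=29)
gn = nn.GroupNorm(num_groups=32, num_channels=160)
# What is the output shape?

Input shape: (8, 160, 25, 29)
Output shape: (8, 160, 25, 29)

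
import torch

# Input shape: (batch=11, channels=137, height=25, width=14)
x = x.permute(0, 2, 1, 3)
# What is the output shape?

Input shape: (11, 137, 25, 14)
Output shape: (11, 25, 137, 14)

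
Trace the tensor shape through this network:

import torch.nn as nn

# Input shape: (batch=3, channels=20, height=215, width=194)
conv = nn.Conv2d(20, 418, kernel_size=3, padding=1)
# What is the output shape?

Input shape: (3, 20, 215, 194)
Output shape: (3, 418, 215, 194)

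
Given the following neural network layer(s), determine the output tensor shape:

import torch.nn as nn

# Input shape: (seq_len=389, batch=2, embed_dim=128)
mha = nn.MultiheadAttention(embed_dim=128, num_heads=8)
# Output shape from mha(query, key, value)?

Input shape: (389, 2, 128)
Output shape: (389, 2, 128)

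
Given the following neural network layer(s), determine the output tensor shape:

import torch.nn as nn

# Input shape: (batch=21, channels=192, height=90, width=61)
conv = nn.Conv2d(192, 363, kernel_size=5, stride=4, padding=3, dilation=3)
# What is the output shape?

Input shape: (21, 192, 90, 61)
Output shape: (21, 363, 21, 14)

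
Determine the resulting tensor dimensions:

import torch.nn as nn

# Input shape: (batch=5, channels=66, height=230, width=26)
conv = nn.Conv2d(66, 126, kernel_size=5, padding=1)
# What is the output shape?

Input shape: (5, 66, 230, 26)
Output shape: (5, 126, 228, 24)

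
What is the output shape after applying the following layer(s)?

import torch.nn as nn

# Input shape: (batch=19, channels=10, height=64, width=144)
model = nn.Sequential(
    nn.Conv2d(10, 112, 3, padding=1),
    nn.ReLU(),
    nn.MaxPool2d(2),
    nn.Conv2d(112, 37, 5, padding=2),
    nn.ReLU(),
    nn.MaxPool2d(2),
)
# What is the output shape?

Input shape: (19, 10, 64, 144)
  -> after first Conv2d: (19, 112, 64, 144)
  -> after first MaxPool2d: (19, 112, 32, 72)
  -> after second Conv2d: (19, 37, 32, 72)
Output shape: (19, 37, 16, 36)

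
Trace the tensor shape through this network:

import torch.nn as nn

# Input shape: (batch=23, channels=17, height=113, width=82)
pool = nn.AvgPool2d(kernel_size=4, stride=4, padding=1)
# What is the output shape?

Input shape: (23, 17, 113, 82)
Output shape: (23, 17, 28, 21)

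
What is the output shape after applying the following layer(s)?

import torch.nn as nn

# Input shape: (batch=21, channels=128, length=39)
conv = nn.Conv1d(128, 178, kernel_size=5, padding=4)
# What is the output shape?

Input shape: (21, 128, 39)
Output shape: (21, 178, 43)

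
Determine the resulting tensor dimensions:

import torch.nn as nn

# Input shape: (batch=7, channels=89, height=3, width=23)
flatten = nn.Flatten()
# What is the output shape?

Input shape: (7, 89, 3, 23)
Output shape: (7, 6141)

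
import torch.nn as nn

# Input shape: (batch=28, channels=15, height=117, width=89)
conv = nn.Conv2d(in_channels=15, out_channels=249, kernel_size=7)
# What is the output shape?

Input shape: (28, 15, 117, 89)
Output shape: (28, 249, 111, 83)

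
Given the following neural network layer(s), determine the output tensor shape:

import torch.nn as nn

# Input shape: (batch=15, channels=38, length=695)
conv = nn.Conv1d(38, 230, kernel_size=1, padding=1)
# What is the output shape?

Input shape: (15, 38, 695)
Output shape: (15, 230, 697)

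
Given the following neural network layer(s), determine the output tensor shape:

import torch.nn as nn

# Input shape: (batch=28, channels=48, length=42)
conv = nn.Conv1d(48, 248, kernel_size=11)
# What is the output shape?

Input shape: (28, 48, 42)
Output shape: (28, 248, 32)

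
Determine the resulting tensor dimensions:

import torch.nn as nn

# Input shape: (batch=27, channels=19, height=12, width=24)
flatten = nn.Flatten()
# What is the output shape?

Input shape: (27, 19, 12, 24)
Output shape: (27, 5472)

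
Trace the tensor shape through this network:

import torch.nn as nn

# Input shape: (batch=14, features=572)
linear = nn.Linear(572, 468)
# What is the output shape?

Input shape: (14, 572)
Output shape: (14, 468)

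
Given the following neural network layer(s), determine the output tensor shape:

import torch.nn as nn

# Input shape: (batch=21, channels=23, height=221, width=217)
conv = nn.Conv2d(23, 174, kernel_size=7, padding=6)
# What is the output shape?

Input shape: (21, 23, 221, 217)
Output shape: (21, 174, 227, 223)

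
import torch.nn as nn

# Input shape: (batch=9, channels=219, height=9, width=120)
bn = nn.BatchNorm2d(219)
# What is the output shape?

Input shape: (9, 219, 9, 120)
Output shape: (9, 219, 9, 120)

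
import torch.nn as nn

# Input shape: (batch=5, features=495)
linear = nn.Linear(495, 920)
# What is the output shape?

Input shape: (5, 495)
Output shape: (5, 920)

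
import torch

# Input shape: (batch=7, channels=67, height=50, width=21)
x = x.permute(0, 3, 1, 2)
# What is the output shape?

Input shape: (7, 67, 50, 21)
Output shape: (7, 21, 67, 50)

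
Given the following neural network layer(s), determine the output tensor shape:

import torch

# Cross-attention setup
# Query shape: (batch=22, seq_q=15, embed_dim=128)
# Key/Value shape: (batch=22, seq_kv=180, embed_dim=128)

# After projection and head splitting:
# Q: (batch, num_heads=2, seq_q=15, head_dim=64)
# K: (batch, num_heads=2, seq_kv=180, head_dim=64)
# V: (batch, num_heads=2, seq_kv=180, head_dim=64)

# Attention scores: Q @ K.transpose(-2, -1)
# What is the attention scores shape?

Input shape: (22, 15, 128)
Output shape: (22, 2, 15, 180)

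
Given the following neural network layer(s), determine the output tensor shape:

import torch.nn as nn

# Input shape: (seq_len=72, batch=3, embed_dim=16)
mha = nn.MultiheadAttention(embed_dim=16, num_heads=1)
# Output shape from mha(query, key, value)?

Input shape: (72, 3, 16)
Output shape: (72, 3, 16)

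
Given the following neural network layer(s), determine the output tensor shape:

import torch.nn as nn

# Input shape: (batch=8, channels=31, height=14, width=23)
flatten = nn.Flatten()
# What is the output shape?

Input shape: (8, 31, 14, 23)
Output shape: (8, 9982)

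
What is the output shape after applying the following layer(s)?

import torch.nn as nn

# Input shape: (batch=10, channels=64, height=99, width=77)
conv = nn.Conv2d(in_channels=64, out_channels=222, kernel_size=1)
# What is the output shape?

Input shape: (10, 64, 99, 77)
Output shape: (10, 222, 99, 77)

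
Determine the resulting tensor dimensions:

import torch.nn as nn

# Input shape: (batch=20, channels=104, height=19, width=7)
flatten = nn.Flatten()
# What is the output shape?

Input shape: (20, 104, 19, 7)
Output shape: (20, 13832)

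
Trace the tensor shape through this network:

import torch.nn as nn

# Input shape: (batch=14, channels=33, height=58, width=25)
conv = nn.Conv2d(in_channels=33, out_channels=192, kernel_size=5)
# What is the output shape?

Input shape: (14, 33, 58, 25)
Output shape: (14, 192, 54, 21)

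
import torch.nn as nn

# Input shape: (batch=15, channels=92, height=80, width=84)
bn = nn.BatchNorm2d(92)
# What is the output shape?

Input shape: (15, 92, 80, 84)
Output shape: (15, 92, 80, 84)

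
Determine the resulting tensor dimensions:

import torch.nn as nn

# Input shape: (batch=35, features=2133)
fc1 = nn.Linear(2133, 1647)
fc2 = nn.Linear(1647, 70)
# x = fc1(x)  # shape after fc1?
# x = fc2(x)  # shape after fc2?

Input shape: (35, 2133)
  -> after fc1: (35, 1647)
Output shape: (35, 70)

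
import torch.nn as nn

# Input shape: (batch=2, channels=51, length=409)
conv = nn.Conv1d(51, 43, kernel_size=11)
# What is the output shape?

Input shape: (2, 51, 409)
Output shape: (2, 43, 399)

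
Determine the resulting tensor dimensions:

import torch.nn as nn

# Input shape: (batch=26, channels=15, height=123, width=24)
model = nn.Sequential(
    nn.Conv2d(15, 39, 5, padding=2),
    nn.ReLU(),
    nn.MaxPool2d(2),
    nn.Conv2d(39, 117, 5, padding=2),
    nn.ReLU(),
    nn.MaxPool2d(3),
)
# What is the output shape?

Input shape: (26, 15, 123, 24)
  -> after first Conv2d: (26, 39, 123, 24)
  -> after first MaxPool2d: (26, 39, 61, 12)
  -> after second Conv2d: (26, 117, 61, 12)
Output shape: (26, 117, 20, 4)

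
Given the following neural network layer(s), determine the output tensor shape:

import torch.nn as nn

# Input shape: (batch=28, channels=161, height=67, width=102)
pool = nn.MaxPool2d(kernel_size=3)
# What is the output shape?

Input shape: (28, 161, 67, 102)
Output shape: (28, 161, 22, 34)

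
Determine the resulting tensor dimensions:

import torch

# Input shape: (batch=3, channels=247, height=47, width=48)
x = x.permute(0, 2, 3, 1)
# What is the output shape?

Input shape: (3, 247, 47, 48)
Output shape: (3, 47, 48, 247)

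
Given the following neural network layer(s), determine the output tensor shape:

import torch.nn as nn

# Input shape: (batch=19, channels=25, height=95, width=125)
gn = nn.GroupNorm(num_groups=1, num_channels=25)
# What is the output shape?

Input shape: (19, 25, 95, 125)
Output shape: (19, 25, 95, 125)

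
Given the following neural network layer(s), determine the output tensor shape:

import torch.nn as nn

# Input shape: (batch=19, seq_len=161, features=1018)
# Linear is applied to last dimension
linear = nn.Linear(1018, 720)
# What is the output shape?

Input shape: (19, 161, 1018)
Output shape: (19, 161, 720)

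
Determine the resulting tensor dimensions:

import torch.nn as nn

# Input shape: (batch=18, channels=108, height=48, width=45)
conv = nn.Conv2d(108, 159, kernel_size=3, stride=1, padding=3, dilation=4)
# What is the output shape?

Input shape: (18, 108, 48, 45)
Output shape: (18, 159, 46, 43)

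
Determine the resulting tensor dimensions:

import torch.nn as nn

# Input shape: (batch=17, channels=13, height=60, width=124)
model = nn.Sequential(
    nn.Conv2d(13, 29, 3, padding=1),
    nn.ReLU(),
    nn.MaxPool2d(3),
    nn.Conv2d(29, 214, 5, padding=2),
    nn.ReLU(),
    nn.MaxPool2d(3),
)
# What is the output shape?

Input shape: (17, 13, 60, 124)
  -> after first Conv2d: (17, 29, 60, 124)
  -> after first MaxPool2d: (17, 29, 20, 41)
  -> after second Conv2d: (17, 214, 20, 41)
Output shape: (17, 214, 6, 13)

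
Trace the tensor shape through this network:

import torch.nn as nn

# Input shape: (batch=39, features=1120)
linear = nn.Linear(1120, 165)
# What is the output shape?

Input shape: (39, 1120)
Output shape: (39, 165)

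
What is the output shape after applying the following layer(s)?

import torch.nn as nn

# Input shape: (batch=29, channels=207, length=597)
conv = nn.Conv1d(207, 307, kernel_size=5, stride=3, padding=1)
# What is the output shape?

Input shape: (29, 207, 597)
Output shape: (29, 307, 199)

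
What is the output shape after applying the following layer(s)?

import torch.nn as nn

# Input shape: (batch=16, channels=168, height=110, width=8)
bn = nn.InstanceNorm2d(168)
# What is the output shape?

Input shape: (16, 168, 110, 8)
Output shape: (16, 168, 110, 8)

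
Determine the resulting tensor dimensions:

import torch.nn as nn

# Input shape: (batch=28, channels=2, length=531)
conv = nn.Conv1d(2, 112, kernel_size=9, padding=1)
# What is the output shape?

Input shape: (28, 2, 531)
Output shape: (28, 112, 525)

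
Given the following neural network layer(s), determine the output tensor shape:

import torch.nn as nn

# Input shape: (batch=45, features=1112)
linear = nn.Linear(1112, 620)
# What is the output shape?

Input shape: (45, 1112)
Output shape: (45, 620)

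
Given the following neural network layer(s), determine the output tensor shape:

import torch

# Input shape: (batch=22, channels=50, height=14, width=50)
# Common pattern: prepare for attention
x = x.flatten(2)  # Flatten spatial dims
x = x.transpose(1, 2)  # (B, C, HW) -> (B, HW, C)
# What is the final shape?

Input shape: (22, 50, 14, 50)
  -> after flatten(2): (22, 50, 700)
Output shape: (22, 700, 50)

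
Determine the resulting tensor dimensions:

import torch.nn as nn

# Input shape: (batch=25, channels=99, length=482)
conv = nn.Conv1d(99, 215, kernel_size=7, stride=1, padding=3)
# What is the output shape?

Input shape: (25, 99, 482)
Output shape: (25, 215, 482)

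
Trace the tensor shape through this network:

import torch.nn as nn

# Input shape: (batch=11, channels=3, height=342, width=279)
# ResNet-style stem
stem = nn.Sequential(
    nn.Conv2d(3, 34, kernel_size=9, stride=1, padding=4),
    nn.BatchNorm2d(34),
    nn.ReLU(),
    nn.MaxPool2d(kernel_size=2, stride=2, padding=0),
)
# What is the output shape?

Input shape: (11, 3, 342, 279)
  -> after Conv2d 9x9 stride=1: (11, 34, 342, 279)
Output shape: (11, 34, 171, 139)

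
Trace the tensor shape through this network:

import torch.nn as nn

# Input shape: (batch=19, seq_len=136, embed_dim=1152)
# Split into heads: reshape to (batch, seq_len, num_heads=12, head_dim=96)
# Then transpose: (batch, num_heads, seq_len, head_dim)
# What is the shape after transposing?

Input shape: (19, 136, 1152)
  -> after reshape: (19, 136, 12, 96)
Output shape: (19, 12, 136, 96)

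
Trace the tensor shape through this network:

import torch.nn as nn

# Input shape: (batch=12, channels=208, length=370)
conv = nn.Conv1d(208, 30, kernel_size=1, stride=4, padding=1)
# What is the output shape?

Input shape: (12, 208, 370)
Output shape: (12, 30, 93)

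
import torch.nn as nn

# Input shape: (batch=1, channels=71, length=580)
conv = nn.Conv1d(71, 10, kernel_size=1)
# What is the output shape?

Input shape: (1, 71, 580)
Output shape: (1, 10, 580)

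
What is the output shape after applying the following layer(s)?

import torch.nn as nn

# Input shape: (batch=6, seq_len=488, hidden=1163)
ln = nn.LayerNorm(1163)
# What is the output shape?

Input shape: (6, 488, 1163)
Output shape: (6, 488, 1163)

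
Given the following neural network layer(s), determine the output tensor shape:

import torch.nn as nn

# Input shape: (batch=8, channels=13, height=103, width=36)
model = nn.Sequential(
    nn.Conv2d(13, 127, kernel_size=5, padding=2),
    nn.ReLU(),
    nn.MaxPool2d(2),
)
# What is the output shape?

Input shape: (8, 13, 103, 36)
  -> after Conv2d: (8, 127, 103, 36)
  -> after ReLU: (8, 127, 103, 36)
Output shape: (8, 127, 51, 18)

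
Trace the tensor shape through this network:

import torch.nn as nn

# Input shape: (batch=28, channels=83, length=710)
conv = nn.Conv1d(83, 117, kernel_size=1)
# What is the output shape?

Input shape: (28, 83, 710)
Output shape: (28, 117, 710)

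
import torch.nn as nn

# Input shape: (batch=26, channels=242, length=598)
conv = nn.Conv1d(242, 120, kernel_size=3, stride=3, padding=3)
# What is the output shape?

Input shape: (26, 242, 598)
Output shape: (26, 120, 201)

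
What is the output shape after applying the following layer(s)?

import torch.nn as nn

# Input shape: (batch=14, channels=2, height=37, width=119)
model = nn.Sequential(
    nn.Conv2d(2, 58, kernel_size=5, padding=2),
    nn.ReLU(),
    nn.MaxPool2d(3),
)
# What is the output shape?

Input shape: (14, 2, 37, 119)
  -> after Conv2d: (14, 58, 37, 119)
  -> after ReLU: (14, 58, 37, 119)
Output shape: (14, 58, 12, 39)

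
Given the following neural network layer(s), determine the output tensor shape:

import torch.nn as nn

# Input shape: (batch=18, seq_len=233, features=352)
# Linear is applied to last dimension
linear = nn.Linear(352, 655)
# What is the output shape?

Input shape: (18, 233, 352)
Output shape: (18, 233, 655)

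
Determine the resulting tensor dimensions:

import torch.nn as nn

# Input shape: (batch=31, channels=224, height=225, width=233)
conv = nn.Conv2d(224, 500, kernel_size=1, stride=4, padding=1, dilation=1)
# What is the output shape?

Input shape: (31, 224, 225, 233)
Output shape: (31, 500, 57, 59)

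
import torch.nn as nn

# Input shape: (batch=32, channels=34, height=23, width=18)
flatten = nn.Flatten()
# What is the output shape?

Input shape: (32, 34, 23, 18)
Output shape: (32, 14076)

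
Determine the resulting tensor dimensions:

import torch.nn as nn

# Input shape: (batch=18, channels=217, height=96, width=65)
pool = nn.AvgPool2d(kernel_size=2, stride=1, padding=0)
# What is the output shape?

Input shape: (18, 217, 96, 65)
Output shape: (18, 217, 95, 64)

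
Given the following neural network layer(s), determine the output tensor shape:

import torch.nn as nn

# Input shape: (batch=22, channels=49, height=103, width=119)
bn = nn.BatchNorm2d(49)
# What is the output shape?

Input shape: (22, 49, 103, 119)
Output shape: (22, 49, 103, 119)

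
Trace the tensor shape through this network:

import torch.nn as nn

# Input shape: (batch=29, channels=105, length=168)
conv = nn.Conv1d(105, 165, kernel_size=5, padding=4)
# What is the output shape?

Input shape: (29, 105, 168)
Output shape: (29, 165, 172)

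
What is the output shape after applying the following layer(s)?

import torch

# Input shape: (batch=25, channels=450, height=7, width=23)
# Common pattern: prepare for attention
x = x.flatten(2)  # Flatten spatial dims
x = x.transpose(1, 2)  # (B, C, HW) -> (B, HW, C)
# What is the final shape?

Input shape: (25, 450, 7, 23)
  -> after flatten(2): (25, 450, 161)
Output shape: (25, 161, 450)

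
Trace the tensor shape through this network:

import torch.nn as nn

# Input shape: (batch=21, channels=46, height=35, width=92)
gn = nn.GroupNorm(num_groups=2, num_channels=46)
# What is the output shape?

Input shape: (21, 46, 35, 92)
Output shape: (21, 46, 35, 92)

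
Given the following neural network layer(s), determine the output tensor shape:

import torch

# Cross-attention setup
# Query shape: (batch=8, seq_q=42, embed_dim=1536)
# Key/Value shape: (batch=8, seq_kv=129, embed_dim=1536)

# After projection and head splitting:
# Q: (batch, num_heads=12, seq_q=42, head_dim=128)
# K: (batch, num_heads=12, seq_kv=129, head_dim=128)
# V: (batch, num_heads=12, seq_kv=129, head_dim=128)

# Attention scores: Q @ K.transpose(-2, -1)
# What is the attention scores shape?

Input shape: (8, 42, 1536)
Output shape: (8, 12, 42, 129)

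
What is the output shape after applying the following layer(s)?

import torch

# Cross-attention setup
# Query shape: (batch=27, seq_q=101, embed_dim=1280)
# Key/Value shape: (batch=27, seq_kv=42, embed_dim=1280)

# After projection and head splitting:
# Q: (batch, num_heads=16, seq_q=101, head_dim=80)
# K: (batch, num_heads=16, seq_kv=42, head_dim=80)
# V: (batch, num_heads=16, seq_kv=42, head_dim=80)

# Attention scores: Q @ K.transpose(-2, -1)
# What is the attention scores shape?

Input shape: (27, 101, 1280)
Output shape: (27, 16, 101, 42)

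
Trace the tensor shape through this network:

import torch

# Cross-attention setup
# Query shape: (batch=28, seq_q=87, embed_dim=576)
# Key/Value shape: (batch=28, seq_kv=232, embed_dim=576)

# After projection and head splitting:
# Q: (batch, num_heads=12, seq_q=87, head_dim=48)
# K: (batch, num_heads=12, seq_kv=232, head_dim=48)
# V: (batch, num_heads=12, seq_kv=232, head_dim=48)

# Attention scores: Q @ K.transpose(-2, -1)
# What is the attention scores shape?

Input shape: (28, 87, 576)
Output shape: (28, 12, 87, 232)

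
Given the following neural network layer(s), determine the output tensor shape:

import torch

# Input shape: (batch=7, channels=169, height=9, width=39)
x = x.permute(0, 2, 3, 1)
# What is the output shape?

Input shape: (7, 169, 9, 39)
Output shape: (7, 9, 39, 169)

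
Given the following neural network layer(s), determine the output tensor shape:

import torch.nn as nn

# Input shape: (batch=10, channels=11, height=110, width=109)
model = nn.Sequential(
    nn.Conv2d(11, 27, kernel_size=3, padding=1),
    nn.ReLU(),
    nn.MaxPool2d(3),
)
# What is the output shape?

Input shape: (10, 11, 110, 109)
  -> after Conv2d: (10, 27, 110, 109)
  -> after ReLU: (10, 27, 110, 109)
Output shape: (10, 27, 36, 36)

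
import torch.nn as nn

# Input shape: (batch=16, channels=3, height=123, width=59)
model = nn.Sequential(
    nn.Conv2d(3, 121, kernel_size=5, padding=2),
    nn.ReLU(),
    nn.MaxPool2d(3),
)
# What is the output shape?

Input shape: (16, 3, 123, 59)
  -> after Conv2d: (16, 121, 123, 59)
  -> after ReLU: (16, 121, 123, 59)
Output shape: (16, 121, 41, 19)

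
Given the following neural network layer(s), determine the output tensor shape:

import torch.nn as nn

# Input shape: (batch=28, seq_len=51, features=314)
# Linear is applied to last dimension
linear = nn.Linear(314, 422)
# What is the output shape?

Input shape: (28, 51, 314)
Output shape: (28, 51, 422)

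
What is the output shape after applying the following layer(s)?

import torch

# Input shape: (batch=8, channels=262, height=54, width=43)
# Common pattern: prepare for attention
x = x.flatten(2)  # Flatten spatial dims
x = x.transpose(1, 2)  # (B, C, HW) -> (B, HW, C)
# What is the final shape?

Input shape: (8, 262, 54, 43)
  -> after flatten(2): (8, 262, 2322)
Output shape: (8, 2322, 262)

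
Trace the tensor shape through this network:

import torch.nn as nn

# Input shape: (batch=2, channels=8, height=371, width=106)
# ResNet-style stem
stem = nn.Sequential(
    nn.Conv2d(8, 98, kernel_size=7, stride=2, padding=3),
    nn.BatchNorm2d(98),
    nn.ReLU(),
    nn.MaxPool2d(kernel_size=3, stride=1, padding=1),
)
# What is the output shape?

Input shape: (2, 8, 371, 106)
  -> after Conv2d 7x7 stride=2: (2, 98, 186, 53)
Output shape: (2, 98, 186, 53)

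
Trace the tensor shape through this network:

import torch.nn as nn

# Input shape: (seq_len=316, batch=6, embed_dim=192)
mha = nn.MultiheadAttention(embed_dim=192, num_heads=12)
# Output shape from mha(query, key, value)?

Input shape: (316, 6, 192)
Output shape: (316, 6, 192)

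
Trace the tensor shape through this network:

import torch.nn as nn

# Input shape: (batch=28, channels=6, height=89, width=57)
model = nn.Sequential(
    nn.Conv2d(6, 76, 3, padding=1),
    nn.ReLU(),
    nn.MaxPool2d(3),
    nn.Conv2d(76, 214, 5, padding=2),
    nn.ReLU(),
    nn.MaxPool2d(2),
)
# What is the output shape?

Input shape: (28, 6, 89, 57)
  -> after first Conv2d: (28, 76, 89, 57)
  -> after first MaxPool2d: (28, 76, 29, 19)
  -> after second Conv2d: (28, 214, 29, 19)
Output shape: (28, 214, 14, 9)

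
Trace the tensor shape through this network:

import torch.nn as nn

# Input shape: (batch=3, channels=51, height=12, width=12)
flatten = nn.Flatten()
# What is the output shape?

Input shape: (3, 51, 12, 12)
Output shape: (3, 7344)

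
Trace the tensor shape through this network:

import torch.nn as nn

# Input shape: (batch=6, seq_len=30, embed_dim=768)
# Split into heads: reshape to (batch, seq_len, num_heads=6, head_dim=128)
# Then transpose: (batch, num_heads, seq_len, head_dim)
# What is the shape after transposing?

Input shape: (6, 30, 768)
  -> after reshape: (6, 30, 6, 128)
Output shape: (6, 6, 30, 128)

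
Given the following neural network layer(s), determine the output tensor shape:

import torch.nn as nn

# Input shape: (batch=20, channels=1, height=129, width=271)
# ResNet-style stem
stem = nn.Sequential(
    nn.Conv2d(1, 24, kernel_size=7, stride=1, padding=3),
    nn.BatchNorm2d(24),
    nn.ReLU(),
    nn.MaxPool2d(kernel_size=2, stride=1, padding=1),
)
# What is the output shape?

Input shape: (20, 1, 129, 271)
  -> after Conv2d 7x7 stride=1: (20, 24, 129, 271)
Output shape: (20, 24, 130, 272)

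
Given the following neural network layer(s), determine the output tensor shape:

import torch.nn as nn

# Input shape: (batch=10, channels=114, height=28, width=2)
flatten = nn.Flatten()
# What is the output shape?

Input shape: (10, 114, 28, 2)
Output shape: (10, 6384)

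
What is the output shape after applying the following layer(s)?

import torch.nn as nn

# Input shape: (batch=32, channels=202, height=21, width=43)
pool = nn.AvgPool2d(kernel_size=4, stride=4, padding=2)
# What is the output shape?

Input shape: (32, 202, 21, 43)
Output shape: (32, 202, 6, 11)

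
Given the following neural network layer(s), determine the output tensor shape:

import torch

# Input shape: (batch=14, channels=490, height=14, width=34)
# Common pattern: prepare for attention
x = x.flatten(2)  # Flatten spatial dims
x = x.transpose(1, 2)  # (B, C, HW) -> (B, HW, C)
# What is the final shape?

Input shape: (14, 490, 14, 34)
  -> after flatten(2): (14, 490, 476)
Output shape: (14, 476, 490)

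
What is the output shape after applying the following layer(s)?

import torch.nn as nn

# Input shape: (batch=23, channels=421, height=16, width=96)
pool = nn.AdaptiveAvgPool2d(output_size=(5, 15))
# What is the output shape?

Input shape: (23, 421, 16, 96)
Output shape: (23, 421, 5, 15)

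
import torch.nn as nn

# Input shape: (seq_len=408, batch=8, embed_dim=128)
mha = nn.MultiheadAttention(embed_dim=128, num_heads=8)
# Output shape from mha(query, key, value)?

Input shape: (408, 8, 128)
Output shape: (408, 8, 128)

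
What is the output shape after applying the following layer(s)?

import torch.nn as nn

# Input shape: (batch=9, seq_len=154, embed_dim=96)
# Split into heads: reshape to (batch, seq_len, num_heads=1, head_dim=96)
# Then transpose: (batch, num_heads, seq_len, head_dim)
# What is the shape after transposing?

Input shape: (9, 154, 96)
  -> after reshape: (9, 154, 1, 96)
Output shape: (9, 1, 154, 96)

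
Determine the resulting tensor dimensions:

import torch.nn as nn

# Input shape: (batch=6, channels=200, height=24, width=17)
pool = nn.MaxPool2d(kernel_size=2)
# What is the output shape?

Input shape: (6, 200, 24, 17)
Output shape: (6, 200, 12, 8)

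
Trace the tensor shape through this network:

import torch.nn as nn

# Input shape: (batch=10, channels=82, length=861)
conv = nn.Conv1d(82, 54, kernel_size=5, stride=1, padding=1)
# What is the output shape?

Input shape: (10, 82, 861)
Output shape: (10, 54, 859)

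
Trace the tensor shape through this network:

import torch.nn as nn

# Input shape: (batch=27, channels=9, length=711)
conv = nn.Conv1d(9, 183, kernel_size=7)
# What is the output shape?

Input shape: (27, 9, 711)
Output shape: (27, 183, 705)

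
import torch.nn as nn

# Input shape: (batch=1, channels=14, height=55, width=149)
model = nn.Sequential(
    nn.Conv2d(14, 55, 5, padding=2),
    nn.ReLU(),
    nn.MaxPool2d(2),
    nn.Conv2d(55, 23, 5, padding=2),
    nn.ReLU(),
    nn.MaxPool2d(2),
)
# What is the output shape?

Input shape: (1, 14, 55, 149)
  -> after first Conv2d: (1, 55, 55, 149)
  -> after first MaxPool2d: (1, 55, 27, 74)
  -> after second Conv2d: (1, 23, 27, 74)
Output shape: (1, 23, 13, 37)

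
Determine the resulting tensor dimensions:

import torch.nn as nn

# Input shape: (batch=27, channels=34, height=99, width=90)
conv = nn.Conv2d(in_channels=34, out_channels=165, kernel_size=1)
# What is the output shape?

Input shape: (27, 34, 99, 90)
Output shape: (27, 165, 99, 90)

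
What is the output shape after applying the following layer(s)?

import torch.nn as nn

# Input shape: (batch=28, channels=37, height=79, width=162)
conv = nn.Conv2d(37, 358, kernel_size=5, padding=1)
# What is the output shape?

Input shape: (28, 37, 79, 162)
Output shape: (28, 358, 77, 160)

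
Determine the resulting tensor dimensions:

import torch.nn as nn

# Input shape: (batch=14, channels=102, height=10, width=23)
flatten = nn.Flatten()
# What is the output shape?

Input shape: (14, 102, 10, 23)
Output shape: (14, 23460)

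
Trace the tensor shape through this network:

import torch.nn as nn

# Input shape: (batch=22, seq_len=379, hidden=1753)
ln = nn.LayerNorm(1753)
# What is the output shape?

Input shape: (22, 379, 1753)
Output shape: (22, 379, 1753)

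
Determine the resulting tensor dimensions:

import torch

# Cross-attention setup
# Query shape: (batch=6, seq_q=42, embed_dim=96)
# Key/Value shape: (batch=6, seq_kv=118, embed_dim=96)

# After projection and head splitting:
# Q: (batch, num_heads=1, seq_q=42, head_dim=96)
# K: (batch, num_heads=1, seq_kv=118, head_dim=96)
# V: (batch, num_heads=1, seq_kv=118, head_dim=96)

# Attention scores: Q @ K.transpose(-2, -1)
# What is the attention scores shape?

Input shape: (6, 42, 96)
Output shape: (6, 1, 42, 118)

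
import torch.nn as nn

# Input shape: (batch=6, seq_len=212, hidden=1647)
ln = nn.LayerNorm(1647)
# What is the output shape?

Input shape: (6, 212, 1647)
Output shape: (6, 212, 1647)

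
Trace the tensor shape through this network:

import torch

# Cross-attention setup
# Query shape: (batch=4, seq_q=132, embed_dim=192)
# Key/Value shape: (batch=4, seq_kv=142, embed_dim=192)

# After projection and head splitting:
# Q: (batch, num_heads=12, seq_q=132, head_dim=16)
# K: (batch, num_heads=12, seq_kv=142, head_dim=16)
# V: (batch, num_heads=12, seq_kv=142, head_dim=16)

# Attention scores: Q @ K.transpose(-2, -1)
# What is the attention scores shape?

Input shape: (4, 132, 192)
Output shape: (4, 12, 132, 142)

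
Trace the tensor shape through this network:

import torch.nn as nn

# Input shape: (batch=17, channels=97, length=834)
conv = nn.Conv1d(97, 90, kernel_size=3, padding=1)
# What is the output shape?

Input shape: (17, 97, 834)
Output shape: (17, 90, 834)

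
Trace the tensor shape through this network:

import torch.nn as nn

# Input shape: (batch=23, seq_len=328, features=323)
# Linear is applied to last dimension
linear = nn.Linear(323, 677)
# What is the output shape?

Input shape: (23, 328, 323)
Output shape: (23, 328, 677)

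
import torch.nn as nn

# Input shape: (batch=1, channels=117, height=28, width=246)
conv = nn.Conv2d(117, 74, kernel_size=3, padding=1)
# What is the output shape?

Input shape: (1, 117, 28, 246)
Output shape: (1, 74, 28, 246)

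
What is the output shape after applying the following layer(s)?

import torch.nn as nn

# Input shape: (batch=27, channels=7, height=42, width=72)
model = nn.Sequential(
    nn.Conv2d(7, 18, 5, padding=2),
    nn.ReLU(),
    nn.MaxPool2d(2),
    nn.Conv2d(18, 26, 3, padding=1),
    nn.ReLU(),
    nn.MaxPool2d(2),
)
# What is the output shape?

Input shape: (27, 7, 42, 72)
  -> after first Conv2d: (27, 18, 42, 72)
  -> after first MaxPool2d: (27, 18, 21, 36)
  -> after second Conv2d: (27, 26, 21, 36)
Output shape: (27, 26, 10, 18)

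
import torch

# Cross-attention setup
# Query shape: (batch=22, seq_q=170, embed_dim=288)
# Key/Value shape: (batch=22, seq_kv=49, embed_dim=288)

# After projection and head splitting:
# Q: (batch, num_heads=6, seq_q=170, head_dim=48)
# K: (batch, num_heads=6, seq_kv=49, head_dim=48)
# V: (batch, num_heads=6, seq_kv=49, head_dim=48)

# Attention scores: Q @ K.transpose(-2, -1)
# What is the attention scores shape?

Input shape: (22, 170, 288)
Output shape: (22, 6, 170, 49)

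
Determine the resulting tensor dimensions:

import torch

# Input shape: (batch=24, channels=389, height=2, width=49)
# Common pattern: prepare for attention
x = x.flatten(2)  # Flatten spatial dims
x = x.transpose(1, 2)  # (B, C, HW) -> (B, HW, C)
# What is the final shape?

Input shape: (24, 389, 2, 49)
  -> after flatten(2): (24, 389, 98)
Output shape: (24, 98, 389)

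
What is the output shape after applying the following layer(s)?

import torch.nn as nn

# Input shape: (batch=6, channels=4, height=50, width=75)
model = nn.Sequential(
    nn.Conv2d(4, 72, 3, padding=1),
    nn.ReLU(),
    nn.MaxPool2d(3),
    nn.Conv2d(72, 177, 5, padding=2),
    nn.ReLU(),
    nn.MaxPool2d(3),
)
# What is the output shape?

Input shape: (6, 4, 50, 75)
  -> after first Conv2d: (6, 72, 50, 75)
  -> after first MaxPool2d: (6, 72, 16, 25)
  -> after second Conv2d: (6, 177, 16, 25)
Output shape: (6, 177, 5, 8)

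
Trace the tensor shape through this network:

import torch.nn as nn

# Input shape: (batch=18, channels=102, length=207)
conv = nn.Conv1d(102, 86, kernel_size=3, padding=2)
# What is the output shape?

Input shape: (18, 102, 207)
Output shape: (18, 86, 209)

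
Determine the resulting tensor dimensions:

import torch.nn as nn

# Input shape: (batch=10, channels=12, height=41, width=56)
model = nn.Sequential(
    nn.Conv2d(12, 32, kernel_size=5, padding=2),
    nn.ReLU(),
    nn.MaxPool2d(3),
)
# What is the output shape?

Input shape: (10, 12, 41, 56)
  -> after Conv2d: (10, 32, 41, 56)
  -> after ReLU: (10, 32, 41, 56)
Output shape: (10, 32, 13, 18)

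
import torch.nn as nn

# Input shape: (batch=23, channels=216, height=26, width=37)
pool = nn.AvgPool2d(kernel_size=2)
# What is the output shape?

Input shape: (23, 216, 26, 37)
Output shape: (23, 216, 13, 18)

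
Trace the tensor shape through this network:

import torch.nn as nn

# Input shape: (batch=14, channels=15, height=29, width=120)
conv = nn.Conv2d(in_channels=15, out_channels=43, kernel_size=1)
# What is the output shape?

Input shape: (14, 15, 29, 120)
Output shape: (14, 43, 29, 120)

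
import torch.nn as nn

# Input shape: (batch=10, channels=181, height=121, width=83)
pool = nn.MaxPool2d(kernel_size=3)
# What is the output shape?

Input shape: (10, 181, 121, 83)
Output shape: (10, 181, 40, 27)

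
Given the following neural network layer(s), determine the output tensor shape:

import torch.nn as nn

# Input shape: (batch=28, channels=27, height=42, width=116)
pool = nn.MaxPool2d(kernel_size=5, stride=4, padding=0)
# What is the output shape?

Input shape: (28, 27, 42, 116)
Output shape: (28, 27, 10, 28)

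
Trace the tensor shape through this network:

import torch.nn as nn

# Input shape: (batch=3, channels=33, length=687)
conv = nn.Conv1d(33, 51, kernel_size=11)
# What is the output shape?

Input shape: (3, 33, 687)
Output shape: (3, 51, 677)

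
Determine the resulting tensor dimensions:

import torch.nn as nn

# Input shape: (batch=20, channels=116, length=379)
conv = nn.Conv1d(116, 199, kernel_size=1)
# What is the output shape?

Input shape: (20, 116, 379)
Output shape: (20, 199, 379)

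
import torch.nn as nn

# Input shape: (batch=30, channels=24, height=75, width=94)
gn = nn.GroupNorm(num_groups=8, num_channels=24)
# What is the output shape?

Input shape: (30, 24, 75, 94)
Output shape: (30, 24, 75, 94)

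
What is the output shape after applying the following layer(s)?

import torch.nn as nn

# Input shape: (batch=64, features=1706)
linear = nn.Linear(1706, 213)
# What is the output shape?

Input shape: (64, 1706)
Output shape: (64, 213)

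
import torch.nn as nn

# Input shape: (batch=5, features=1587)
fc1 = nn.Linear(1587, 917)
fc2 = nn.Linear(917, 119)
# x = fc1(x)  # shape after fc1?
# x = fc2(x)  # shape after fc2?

Input shape: (5, 1587)
  -> after fc1: (5, 917)
Output shape: (5, 119)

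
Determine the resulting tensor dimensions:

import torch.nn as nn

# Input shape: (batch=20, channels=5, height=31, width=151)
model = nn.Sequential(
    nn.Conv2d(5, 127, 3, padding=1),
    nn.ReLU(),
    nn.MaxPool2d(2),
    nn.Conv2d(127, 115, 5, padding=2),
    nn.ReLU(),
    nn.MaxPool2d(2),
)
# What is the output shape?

Input shape: (20, 5, 31, 151)
  -> after first Conv2d: (20, 127, 31, 151)
  -> after first MaxPool2d: (20, 127, 15, 75)
  -> after second Conv2d: (20, 115, 15, 75)
Output shape: (20, 115, 7, 37)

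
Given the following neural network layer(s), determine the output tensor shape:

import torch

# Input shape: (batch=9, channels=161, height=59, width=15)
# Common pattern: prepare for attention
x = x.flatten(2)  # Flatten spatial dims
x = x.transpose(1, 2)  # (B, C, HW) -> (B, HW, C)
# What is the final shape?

Input shape: (9, 161, 59, 15)
  -> after flatten(2): (9, 161, 885)
Output shape: (9, 885, 161)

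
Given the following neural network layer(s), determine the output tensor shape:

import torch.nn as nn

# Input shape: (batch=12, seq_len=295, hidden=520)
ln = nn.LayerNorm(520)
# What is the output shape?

Input shape: (12, 295, 520)
Output shape: (12, 295, 520)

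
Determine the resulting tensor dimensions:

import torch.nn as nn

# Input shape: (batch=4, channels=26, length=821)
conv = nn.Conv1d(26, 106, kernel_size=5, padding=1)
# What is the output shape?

Input shape: (4, 26, 821)
Output shape: (4, 106, 819)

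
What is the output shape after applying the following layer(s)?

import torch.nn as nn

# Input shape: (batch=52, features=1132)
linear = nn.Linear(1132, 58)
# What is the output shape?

Input shape: (52, 1132)
Output shape: (52, 58)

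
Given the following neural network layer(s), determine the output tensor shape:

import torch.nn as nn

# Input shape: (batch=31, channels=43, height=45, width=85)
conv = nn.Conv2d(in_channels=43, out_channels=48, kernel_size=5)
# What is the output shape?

Input shape: (31, 43, 45, 85)
Output shape: (31, 48, 41, 81)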